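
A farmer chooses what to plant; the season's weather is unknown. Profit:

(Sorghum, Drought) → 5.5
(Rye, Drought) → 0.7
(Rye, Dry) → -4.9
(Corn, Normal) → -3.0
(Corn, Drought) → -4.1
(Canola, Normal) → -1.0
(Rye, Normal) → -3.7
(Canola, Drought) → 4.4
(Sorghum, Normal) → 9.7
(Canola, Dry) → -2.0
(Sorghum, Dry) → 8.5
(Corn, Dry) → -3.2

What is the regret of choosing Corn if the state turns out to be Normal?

Best payoff under Normal is 9.7.
Regret = 9.7 − (-3.0) = 12.7.

12.7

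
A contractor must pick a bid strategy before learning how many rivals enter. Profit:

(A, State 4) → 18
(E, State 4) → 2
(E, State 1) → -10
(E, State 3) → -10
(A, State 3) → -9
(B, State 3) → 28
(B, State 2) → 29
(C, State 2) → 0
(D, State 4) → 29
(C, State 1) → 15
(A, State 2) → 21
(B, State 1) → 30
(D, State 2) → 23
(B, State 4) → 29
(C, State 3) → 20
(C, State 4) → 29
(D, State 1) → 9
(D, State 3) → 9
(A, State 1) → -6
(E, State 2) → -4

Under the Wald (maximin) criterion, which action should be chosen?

Row minima: A=-9, B=28, C=0, D=9, E=-10
Best worst-case = 28 → B.

B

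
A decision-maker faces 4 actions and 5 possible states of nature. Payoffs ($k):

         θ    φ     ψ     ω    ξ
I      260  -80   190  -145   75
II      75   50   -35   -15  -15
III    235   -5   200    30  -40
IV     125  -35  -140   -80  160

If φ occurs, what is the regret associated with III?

Best payoff under φ is 50.
Regret = 50 − (-5) = 55.

55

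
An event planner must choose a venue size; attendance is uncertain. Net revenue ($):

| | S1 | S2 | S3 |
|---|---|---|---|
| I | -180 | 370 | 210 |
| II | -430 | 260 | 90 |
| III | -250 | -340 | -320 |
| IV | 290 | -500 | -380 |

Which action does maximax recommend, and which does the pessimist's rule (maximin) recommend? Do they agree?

Row maxima: I=370, II=260, III=-250, IV=290
Best best-case = 370 → I.
Row minima: I=-180, II=-430, III=-340, IV=-500
Best worst-case = -180 → I.

maximax → I; maximin → I (agree)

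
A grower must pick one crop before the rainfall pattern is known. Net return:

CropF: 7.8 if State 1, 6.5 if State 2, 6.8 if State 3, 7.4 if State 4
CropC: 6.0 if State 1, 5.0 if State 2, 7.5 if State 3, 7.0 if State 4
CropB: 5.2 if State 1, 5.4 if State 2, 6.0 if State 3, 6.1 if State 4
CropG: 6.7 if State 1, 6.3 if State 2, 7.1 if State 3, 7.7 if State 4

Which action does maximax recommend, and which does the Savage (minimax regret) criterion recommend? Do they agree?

Row maxima: CropF=7.8, CropC=7.5, CropB=6.1, CropG=7.7
Best best-case = 7.8 → CropF.
Column bests: State 1=7.8, State 2=6.5, State 3=7.5, State 4=7.7.
CropF regrets: 0.0, 0.0, 0.7, 0.3 → max 0.7
CropC regrets: 1.8, 1.5, 0.0, 0.7 → max 1.8
CropB regrets: 2.6, 1.1, 1.5, 1.6 → max 2.6
CropG regrets: 1.1, 0.2, 0.4, 0.0 → max 1.1
Smallest max regret = 0.7 → CropF.

maximax → CropF; minimax regret → CropF (agree)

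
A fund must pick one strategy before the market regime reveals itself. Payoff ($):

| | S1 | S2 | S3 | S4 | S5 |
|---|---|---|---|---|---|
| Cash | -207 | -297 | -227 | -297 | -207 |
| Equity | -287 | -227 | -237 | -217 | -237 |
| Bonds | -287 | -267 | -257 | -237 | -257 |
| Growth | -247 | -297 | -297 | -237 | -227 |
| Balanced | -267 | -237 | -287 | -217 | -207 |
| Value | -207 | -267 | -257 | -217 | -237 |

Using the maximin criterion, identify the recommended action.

Row minima: Cash=-297, Equity=-287, Bonds=-287, Growth=-297, Balanced=-287, Value=-267
Best worst-case = -267 → Value.

Value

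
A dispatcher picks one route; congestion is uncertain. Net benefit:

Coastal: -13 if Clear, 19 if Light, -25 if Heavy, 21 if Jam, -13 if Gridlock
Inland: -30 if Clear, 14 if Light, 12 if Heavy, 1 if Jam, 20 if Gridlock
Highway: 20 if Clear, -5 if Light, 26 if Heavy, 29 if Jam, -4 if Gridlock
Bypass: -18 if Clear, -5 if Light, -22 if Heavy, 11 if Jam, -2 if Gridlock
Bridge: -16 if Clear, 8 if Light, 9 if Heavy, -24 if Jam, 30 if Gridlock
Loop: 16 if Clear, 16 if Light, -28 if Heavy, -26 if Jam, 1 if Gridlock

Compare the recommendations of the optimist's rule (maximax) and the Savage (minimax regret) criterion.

maximax → Bridge; minimax regret → Highway (disagree)

Row maxima: Coastal=21, Inland=20, Highway=29, Bypass=11, Bridge=30, Loop=16
Best best-case = 30 → Bridge.
Column bests: Clear=20, Light=19, Heavy=26, Jam=29, Gridlock=30.
Coastal regrets: 33, 0, 51, 8, 43 → max 51
Inland regrets: 50, 5, 14, 28, 10 → max 50
Highway regrets: 0, 24, 0, 0, 34 → max 34
Bypass regrets: 38, 24, 48, 18, 32 → max 48
Bridge regrets: 36, 11, 17, 53, 0 → max 53
Loop regrets: 4, 3, 54, 55, 29 → max 55
Smallest max regret = 34 → Highway.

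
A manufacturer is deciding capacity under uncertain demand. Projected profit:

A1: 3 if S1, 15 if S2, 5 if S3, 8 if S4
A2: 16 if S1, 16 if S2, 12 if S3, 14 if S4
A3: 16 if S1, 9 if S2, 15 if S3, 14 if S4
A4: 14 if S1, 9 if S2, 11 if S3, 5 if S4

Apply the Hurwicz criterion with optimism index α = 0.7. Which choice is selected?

A2

A1: 0.7·15 + 0.3·3 = 11.4
A2: 0.7·16 + 0.3·12 = 14.8
A3: 0.7·16 + 0.3·9 = 13.9
A4: 0.7·14 + 0.3·5 = 11.3
Highest Hurwicz score = 14.8 → A2.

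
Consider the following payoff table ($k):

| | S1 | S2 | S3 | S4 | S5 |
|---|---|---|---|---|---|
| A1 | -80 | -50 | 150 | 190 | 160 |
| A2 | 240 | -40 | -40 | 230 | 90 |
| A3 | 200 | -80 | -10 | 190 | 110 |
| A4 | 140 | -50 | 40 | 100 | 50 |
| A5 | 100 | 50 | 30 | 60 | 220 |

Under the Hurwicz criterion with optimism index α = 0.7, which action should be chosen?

A1: 0.7·190 + 0.3·(-80) = 109
A2: 0.7·240 + 0.3·(-40) = 156
A3: 0.7·200 + 0.3·(-80) = 116
A4: 0.7·140 + 0.3·(-50) = 83
A5: 0.7·220 + 0.3·30 = 163
Highest Hurwicz score = 163 → A5.

A5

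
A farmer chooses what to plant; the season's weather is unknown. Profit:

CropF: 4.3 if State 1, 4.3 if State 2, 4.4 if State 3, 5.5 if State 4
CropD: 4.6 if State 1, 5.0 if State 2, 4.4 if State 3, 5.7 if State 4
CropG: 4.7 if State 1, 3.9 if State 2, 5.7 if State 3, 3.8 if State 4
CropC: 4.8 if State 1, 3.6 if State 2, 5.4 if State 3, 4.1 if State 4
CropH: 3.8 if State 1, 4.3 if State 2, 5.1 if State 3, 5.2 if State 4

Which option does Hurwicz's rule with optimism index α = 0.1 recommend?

CropD

CropF: 0.1·5.5 + 0.9·4.3 = 4.42
CropD: 0.1·5.7 + 0.9·4.4 = 4.53
CropG: 0.1·5.7 + 0.9·3.8 = 3.99
CropC: 0.1·5.4 + 0.9·3.6 = 3.78
CropH: 0.1·5.2 + 0.9·3.8 = 3.94
Highest Hurwicz score = 4.53 → CropD.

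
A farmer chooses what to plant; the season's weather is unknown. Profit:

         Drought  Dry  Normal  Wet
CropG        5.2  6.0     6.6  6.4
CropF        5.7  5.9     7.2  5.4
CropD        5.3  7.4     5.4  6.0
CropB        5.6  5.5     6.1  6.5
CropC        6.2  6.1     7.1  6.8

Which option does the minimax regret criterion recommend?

Column bests: Drought=6.2, Dry=7.4, Normal=7.2, Wet=6.8.
CropG regrets: 1.0, 1.4, 0.6, 0.4 → max 1.4
CropF regrets: 0.5, 1.5, 0.0, 1.4 → max 1.5
CropD regrets: 0.9, 0.0, 1.8, 0.8 → max 1.8
CropB regrets: 0.6, 1.9, 1.1, 0.3 → max 1.9
CropC regrets: 0.0, 1.3, 0.1, 0.0 → max 1.3
Smallest max regret = 1.3 → CropC.

CropC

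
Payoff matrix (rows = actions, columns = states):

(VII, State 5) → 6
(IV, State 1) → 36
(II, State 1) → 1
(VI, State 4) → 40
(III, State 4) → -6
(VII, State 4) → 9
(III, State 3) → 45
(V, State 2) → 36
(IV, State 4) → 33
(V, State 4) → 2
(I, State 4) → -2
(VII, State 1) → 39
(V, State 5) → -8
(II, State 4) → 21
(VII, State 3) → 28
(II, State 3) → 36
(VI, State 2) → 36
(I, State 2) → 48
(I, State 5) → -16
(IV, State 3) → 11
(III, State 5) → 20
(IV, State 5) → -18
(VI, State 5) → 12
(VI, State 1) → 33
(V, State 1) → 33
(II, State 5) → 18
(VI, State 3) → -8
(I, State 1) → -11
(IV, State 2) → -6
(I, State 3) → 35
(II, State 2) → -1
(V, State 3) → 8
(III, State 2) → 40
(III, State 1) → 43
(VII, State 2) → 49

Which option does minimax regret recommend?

Column bests: State 1=43, State 2=49, State 3=45, State 4=40, State 5=20.
I regrets: 54, 1, 10, 42, 36 → max 54
II regrets: 42, 50, 9, 19, 2 → max 50
III regrets: 0, 9, 0, 46, 0 → max 46
IV regrets: 7, 55, 34, 7, 38 → max 55
V regrets: 10, 13, 37, 38, 28 → max 38
VI regrets: 10, 13, 53, 0, 8 → max 53
VII regrets: 4, 0, 17, 31, 14 → max 31
Smallest max regret = 31 → VII.

VII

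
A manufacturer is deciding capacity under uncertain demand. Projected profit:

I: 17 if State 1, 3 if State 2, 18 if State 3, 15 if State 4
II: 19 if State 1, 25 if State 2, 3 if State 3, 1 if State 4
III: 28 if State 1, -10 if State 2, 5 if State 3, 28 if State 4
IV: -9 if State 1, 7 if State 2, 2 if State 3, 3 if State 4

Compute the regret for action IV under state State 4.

25

Best payoff under State 4 is 28.
Regret = 28 − 3 = 25.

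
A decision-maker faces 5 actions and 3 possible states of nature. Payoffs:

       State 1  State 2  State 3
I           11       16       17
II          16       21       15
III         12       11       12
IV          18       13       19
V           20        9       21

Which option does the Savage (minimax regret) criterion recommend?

Column bests: State 1=20, State 2=21, State 3=21.
I regrets: 9, 5, 4 → max 9
II regrets: 4, 0, 6 → max 6
III regrets: 8, 10, 9 → max 10
IV regrets: 2, 8, 2 → max 8
V regrets: 0, 12, 0 → max 12
Smallest max regret = 6 → II.

II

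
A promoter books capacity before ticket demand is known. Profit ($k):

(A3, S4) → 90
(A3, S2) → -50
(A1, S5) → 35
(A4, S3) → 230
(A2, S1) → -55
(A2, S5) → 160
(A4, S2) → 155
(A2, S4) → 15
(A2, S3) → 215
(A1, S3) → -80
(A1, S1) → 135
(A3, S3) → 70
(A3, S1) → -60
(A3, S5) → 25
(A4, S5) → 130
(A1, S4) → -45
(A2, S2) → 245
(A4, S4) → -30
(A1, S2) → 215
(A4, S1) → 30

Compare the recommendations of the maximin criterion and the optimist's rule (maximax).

maximin → A4; maximax → A2 (disagree)

Row minima: A1=-80, A2=-55, A3=-60, A4=-30
Best worst-case = -30 → A4.
Row maxima: A1=215, A2=245, A3=90, A4=230
Best best-case = 245 → A2.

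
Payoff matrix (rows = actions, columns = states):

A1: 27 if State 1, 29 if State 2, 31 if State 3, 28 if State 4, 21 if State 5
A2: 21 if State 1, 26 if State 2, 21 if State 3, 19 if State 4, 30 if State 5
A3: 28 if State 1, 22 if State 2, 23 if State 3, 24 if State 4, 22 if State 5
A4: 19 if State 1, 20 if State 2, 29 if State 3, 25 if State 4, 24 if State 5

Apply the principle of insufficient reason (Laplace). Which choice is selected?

Row averages: A1=27.2, A2=23.4, A3=23.8, A4=23.4
Highest average = 27.2 → A1.

A1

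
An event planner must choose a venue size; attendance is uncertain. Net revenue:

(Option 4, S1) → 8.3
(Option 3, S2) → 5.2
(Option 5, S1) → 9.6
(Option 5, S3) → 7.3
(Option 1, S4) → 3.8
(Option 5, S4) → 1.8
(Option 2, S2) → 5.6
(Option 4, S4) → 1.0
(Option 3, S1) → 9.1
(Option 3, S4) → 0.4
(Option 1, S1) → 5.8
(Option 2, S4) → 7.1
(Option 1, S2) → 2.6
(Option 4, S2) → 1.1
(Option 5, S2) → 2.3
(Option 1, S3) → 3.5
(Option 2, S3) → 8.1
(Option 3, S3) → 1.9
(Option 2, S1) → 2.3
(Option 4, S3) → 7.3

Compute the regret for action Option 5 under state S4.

Best payoff under S4 is 7.1.
Regret = 7.1 − 1.8 = 5.3.

5.3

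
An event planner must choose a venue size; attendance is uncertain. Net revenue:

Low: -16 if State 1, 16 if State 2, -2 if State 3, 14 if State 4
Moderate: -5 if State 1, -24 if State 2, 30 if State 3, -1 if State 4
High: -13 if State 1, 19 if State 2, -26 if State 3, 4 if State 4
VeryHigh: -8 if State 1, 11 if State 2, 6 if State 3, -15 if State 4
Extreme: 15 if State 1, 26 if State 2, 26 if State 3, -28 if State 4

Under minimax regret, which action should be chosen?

VeryHigh

Column bests: State 1=15, State 2=26, State 3=30, State 4=14.
Low regrets: 31, 10, 32, 0 → max 32
Moderate regrets: 20, 50, 0, 15 → max 50
High regrets: 28, 7, 56, 10 → max 56
VeryHigh regrets: 23, 15, 24, 29 → max 29
Extreme regrets: 0, 0, 4, 42 → max 42
Smallest max regret = 29 → VeryHigh.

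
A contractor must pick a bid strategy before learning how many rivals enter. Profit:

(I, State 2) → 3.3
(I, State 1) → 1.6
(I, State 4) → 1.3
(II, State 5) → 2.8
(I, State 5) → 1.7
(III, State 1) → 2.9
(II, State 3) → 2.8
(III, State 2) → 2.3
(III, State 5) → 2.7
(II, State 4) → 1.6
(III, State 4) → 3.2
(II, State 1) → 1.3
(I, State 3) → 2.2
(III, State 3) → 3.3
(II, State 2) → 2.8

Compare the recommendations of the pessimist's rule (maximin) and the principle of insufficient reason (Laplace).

maximin → III; laplace → III (agree)

Row minima: I=1.3, II=1.3, III=2.3
Best worst-case = 2.3 → III.
Row averages: I=2.02, II=2.26, III=2.88
Highest average = 2.88 → III.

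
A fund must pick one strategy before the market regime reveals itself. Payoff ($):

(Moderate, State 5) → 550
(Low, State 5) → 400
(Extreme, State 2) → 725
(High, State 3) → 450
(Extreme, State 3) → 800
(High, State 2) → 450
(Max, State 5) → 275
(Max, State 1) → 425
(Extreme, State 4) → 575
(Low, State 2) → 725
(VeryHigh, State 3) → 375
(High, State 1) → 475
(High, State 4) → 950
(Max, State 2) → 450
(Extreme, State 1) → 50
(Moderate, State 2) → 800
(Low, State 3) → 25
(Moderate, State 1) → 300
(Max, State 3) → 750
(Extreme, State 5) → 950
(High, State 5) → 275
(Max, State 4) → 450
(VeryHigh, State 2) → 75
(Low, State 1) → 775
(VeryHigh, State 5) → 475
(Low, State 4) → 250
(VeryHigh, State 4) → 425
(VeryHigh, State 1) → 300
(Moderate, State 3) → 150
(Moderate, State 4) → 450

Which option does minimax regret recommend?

Column bests: State 1=775, State 2=800, State 3=800, State 4=950, State 5=950.
Low regrets: 0, 75, 775, 700, 550 → max 775
Moderate regrets: 475, 0, 650, 500, 400 → max 650
High regrets: 300, 350, 350, 0, 675 → max 675
VeryHigh regrets: 475, 725, 425, 525, 475 → max 725
Extreme regrets: 725, 75, 0, 375, 0 → max 725
Max regrets: 350, 350, 50, 500, 675 → max 675
Smallest max regret = 650 → Moderate.

Moderate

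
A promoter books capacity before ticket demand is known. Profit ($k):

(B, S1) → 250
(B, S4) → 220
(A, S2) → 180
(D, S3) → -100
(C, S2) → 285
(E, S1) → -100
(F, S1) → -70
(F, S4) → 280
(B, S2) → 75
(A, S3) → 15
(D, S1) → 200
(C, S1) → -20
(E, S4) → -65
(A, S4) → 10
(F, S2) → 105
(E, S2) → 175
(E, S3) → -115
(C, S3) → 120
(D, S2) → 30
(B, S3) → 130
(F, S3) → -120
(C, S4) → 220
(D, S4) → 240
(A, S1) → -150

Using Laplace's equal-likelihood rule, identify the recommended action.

Row averages: A=13.75, B=168.75, C=151.25, D=92.5, E=-26.25, F=48.75
Highest average = 168.75 → B.

B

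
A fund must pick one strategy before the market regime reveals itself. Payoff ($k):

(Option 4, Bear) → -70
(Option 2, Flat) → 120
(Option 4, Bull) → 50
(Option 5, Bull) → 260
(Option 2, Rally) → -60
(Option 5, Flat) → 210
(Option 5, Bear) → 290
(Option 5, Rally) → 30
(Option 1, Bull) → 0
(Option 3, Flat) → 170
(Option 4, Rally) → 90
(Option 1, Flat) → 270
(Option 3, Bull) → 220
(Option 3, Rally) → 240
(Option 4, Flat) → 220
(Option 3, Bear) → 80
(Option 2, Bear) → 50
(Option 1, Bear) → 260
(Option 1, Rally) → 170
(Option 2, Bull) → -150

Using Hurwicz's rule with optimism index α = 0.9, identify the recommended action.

Option 1: 0.9·270 + 0.1·0 = 243
Option 2: 0.9·120 + 0.1·(-150) = 93
Option 3: 0.9·240 + 0.1·80 = 224
Option 4: 0.9·220 + 0.1·(-70) = 191
Option 5: 0.9·290 + 0.1·30 = 264
Highest Hurwicz score = 264 → Option 5.

Option 5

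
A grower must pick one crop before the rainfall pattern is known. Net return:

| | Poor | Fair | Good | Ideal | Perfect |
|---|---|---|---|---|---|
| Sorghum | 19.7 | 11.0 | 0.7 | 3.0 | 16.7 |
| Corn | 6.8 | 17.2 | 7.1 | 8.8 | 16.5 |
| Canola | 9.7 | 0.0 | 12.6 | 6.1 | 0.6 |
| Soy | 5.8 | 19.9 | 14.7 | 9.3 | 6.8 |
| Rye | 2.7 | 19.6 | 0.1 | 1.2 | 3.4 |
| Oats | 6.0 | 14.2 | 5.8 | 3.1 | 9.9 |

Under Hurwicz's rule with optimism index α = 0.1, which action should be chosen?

Corn

Sorghum: 0.1·19.7 + 0.9·0.7 = 2.6
Corn: 0.1·17.2 + 0.9·6.8 = 7.84
Canola: 0.1·12.6 + 0.9·0.0 = 1.26
Soy: 0.1·19.9 + 0.9·5.8 = 7.21
Rye: 0.1·19.6 + 0.9·0.1 = 2.05
Oats: 0.1·14.2 + 0.9·3.1 = 4.21
Highest Hurwicz score = 7.84 → Corn.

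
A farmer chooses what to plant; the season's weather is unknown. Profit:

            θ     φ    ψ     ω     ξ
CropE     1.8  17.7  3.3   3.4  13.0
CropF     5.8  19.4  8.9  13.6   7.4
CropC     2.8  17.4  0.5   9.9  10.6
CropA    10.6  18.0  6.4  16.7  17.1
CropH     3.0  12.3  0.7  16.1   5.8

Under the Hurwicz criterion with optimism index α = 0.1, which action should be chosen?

CropE: 0.1·17.7 + 0.9·1.8 = 3.39
CropF: 0.1·19.4 + 0.9·5.8 = 7.16
CropC: 0.1·17.4 + 0.9·0.5 = 2.19
CropA: 0.1·18.0 + 0.9·6.4 = 7.56
CropH: 0.1·16.1 + 0.9·0.7 = 2.24
Highest Hurwicz score = 7.56 → CropA.

CropA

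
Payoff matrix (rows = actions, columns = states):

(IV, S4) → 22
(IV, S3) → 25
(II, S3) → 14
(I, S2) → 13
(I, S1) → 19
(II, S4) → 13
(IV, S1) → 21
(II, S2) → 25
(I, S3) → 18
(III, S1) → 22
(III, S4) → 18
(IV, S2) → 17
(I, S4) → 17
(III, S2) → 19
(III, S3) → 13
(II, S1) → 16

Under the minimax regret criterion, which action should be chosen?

IV

Column bests: S1=22, S2=25, S3=25, S4=22.
I regrets: 3, 12, 7, 5 → max 12
II regrets: 6, 0, 11, 9 → max 11
III regrets: 0, 6, 12, 4 → max 12
IV regrets: 1, 8, 0, 0 → max 8
Smallest max regret = 8 → IV.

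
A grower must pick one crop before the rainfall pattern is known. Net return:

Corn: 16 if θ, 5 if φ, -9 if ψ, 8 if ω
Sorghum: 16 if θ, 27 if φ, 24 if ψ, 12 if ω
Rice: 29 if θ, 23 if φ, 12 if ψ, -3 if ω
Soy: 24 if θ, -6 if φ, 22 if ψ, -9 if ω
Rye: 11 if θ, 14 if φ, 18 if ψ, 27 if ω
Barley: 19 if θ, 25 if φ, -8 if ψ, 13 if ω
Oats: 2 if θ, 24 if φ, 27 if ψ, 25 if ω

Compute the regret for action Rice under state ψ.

Best payoff under ψ is 27.
Regret = 27 − 12 = 15.

15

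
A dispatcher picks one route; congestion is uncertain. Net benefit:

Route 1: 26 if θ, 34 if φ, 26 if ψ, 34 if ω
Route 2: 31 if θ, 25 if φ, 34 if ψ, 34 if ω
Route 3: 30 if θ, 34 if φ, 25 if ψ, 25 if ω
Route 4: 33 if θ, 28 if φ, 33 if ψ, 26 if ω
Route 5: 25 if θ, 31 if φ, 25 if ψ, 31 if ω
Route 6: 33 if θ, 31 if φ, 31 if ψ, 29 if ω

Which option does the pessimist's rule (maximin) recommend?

Row minima: Route 1=26, Route 2=25, Route 3=25, Route 4=26, Route 5=25, Route 6=29
Best worst-case = 29 → Route 6.

Route 6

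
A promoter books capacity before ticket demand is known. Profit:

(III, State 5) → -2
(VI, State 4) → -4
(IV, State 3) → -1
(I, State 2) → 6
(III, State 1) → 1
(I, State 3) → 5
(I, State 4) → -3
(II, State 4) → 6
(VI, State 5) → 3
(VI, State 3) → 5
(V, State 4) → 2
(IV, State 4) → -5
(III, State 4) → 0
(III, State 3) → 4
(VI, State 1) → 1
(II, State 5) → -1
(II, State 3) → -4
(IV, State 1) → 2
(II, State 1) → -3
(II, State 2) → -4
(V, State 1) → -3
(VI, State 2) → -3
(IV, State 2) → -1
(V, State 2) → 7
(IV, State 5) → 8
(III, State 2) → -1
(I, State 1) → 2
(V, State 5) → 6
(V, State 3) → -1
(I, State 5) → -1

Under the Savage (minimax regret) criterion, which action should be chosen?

Column bests: State 1=2, State 2=7, State 3=5, State 4=6, State 5=8.
I regrets: 0, 1, 0, 9, 9 → max 9
II regrets: 5, 11, 9, 0, 9 → max 11
III regrets: 1, 8, 1, 6, 10 → max 10
IV regrets: 0, 8, 6, 11, 0 → max 11
V regrets: 5, 0, 6, 4, 2 → max 6
VI regrets: 1, 10, 0, 10, 5 → max 10
Smallest max regret = 6 → V.

V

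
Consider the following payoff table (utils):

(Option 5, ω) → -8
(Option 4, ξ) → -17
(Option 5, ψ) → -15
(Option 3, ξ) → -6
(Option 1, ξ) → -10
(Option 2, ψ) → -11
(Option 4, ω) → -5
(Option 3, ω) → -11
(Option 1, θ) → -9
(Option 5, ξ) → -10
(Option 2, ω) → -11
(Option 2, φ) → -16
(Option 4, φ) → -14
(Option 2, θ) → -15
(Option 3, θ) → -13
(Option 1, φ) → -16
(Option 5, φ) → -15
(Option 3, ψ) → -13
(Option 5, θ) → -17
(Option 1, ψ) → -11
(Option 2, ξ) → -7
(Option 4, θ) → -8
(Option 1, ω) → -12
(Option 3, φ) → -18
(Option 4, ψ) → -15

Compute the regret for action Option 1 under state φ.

Best payoff under φ is -14.
Regret = -14 − (-16) = 2.

2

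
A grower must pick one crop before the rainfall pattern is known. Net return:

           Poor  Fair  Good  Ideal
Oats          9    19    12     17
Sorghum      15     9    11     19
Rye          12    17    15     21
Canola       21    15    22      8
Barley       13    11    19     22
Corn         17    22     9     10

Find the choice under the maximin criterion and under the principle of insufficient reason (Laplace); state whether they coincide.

maximin → Rye; laplace → Canola (disagree)

Row minima: Oats=9, Sorghum=9, Rye=12, Canola=8, Barley=11, Corn=9
Best worst-case = 12 → Rye.
Row averages: Oats=14.25, Sorghum=13.5, Rye=16.25, Canola=16.5, Barley=16.25, Corn=14.5
Highest average = 16.5 → Canola.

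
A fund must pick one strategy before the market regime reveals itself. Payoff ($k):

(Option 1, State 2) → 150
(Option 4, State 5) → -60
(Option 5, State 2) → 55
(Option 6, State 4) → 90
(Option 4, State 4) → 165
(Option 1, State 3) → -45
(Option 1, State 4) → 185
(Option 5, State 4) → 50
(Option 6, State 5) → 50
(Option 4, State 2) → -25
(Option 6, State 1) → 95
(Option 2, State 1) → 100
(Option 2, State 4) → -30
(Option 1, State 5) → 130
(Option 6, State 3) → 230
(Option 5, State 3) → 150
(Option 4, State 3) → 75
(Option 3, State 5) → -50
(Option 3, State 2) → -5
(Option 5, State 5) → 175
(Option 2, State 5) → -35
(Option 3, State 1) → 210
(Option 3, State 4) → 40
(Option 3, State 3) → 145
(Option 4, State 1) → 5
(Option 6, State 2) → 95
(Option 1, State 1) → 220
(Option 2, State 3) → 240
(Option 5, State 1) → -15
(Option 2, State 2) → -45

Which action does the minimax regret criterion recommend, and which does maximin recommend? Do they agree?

Column bests: State 1=220, State 2=150, State 3=240, State 4=185, State 5=175.
Option 1 regrets: 0, 0, 285, 0, 45 → max 285
Option 2 regrets: 120, 195, 0, 215, 210 → max 215
Option 3 regrets: 10, 155, 95, 145, 225 → max 225
Option 4 regrets: 215, 175, 165, 20, 235 → max 235
Option 5 regrets: 235, 95, 90, 135, 0 → max 235
Option 6 regrets: 125, 55, 10, 95, 125 → max 125
Smallest max regret = 125 → Option 6.
Row minima: Option 1=-45, Option 2=-45, Option 3=-50, Option 4=-60, Option 5=-15, Option 6=50
Best worst-case = 50 → Option 6.

minimax regret → Option 6; maximin → Option 6 (agree)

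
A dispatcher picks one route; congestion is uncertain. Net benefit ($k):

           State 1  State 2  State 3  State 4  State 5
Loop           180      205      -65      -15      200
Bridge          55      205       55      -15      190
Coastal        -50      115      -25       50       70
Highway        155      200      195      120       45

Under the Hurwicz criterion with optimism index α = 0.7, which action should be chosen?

Loop: 0.7·205 + 0.3·(-65) = 124
Bridge: 0.7·205 + 0.3·(-15) = 139
Coastal: 0.7·115 + 0.3·(-50) = 65.5
Highway: 0.7·200 + 0.3·45 = 153.5
Highest Hurwicz score = 153.5 → Highway.

Highway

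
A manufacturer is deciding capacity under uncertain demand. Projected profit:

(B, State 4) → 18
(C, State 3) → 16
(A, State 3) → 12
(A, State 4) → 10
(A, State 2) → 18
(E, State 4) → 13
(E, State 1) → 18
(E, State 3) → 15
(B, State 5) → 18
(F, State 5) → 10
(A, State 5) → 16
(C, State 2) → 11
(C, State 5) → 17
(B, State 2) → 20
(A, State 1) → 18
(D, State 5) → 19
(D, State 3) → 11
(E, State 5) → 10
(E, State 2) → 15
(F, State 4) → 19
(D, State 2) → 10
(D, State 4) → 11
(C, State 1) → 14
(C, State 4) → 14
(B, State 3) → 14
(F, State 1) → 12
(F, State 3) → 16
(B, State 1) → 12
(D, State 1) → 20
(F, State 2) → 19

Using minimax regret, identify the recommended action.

B

Column bests: State 1=20, State 2=20, State 3=16, State 4=19, State 5=19.
A regrets: 2, 2, 4, 9, 3 → max 9
B regrets: 8, 0, 2, 1, 1 → max 8
C regrets: 6, 9, 0, 5, 2 → max 9
D regrets: 0, 10, 5, 8, 0 → max 10
E regrets: 2, 5, 1, 6, 9 → max 9
F regrets: 8, 1, 0, 0, 9 → max 9
Smallest max regret = 8 → B.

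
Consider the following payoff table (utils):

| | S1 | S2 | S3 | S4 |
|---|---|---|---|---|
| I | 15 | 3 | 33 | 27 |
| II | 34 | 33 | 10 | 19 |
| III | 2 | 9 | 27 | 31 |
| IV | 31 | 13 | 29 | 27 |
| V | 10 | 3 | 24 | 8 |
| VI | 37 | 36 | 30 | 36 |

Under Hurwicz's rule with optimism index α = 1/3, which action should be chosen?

I: 1/3·33 + 2/3·3 = 13
II: 1/3·34 + 2/3·10 = 18
III: 1/3·31 + 2/3·2 = 35/3
IV: 1/3·31 + 2/3·13 = 19
V: 1/3·24 + 2/3·3 = 10
VI: 1/3·37 + 2/3·30 = 97/3
Highest Hurwicz score = 97/3 → VI.

VI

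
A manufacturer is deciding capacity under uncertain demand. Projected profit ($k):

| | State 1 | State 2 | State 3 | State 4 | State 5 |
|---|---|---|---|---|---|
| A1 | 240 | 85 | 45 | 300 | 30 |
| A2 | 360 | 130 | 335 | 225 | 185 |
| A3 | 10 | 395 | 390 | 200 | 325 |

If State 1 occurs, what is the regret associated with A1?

120

Best payoff under State 1 is 360.
Regret = 360 − 240 = 120.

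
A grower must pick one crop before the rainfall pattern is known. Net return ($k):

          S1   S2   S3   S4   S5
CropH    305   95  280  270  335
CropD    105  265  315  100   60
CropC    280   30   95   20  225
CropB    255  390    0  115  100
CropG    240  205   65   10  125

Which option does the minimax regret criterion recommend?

CropG

Column bests: S1=305, S2=390, S3=315, S4=270, S5=335.
CropH regrets: 0, 295, 35, 0, 0 → max 295
CropD regrets: 200, 125, 0, 170, 275 → max 275
CropC regrets: 25, 360, 220, 250, 110 → max 360
CropB regrets: 50, 0, 315, 155, 235 → max 315
CropG regrets: 65, 185, 250, 260, 210 → max 260
Smallest max regret = 260 → CropG.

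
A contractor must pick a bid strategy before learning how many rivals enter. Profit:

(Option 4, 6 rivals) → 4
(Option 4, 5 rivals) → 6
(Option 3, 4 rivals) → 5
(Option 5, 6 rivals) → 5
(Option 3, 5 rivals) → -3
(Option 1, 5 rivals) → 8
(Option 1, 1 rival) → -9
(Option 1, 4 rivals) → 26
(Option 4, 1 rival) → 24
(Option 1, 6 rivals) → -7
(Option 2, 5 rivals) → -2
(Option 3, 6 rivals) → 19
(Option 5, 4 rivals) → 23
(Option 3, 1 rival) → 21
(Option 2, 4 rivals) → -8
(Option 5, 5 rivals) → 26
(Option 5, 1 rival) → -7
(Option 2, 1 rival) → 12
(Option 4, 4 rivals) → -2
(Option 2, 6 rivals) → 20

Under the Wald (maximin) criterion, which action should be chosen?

Row minima: Option 1=-9, Option 2=-8, Option 3=-3, Option 4=-2, Option 5=-7
Best worst-case = -2 → Option 4.

Option 4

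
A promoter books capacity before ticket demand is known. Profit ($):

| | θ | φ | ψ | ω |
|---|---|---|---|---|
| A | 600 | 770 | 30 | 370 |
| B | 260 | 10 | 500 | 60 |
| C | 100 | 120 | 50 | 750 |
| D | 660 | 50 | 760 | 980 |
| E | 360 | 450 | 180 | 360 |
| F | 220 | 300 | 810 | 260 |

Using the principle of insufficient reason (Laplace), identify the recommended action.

Row averages: A=442.5, B=207.5, C=255, D=612.5, E=337.5, F=397.5
Highest average = 612.5 → D.

D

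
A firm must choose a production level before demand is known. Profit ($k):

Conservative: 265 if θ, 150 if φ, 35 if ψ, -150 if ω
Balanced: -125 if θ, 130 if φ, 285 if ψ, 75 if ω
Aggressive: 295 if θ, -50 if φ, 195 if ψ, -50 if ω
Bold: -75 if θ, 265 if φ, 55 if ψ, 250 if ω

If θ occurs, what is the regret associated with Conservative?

Best payoff under θ is 295.
Regret = 295 − 265 = 30.

30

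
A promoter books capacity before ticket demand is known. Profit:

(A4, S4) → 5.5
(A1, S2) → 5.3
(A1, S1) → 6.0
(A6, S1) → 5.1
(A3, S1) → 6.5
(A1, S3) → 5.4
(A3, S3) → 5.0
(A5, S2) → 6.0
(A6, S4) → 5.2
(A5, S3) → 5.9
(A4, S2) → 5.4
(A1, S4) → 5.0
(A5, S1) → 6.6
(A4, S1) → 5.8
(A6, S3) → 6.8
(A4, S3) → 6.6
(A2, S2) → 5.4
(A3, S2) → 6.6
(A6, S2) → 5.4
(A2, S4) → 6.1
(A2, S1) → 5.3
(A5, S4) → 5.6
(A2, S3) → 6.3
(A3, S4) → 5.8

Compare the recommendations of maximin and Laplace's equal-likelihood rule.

maximin → A5; laplace → A5 (agree)

Row minima: A1=5.0, A2=5.3, A3=5.0, A4=5.4, A5=5.6, A6=5.1
Best worst-case = 5.6 → A5.
Row averages: A1=5.425, A2=5.775, A3=5.975, A4=5.825, A5=6.025, A6=5.625
Highest average = 6.025 → A5.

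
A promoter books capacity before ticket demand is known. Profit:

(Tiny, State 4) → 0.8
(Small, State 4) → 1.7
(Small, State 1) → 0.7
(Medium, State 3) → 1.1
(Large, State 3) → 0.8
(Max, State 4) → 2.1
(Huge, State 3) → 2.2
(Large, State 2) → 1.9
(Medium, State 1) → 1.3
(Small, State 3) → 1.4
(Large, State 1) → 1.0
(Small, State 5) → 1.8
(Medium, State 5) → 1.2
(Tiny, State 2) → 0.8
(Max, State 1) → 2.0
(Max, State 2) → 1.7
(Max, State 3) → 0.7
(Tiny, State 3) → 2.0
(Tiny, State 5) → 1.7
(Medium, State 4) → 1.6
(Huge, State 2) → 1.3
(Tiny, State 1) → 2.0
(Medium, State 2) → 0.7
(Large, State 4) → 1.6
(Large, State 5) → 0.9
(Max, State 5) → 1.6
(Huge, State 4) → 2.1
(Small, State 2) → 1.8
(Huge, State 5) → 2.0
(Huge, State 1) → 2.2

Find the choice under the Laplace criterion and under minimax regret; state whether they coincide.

laplace → Huge; minimax regret → Huge (agree)

Row averages: Tiny=1.46, Small=1.48, Medium=1.18, Large=1.24, Huge=1.96, Max=1.62
Highest average = 1.96 → Huge.
Column bests: State 1=2.2, State 2=1.9, State 3=2.2, State 4=2.1, State 5=2.0.
Tiny regrets: 0.2, 1.1, 0.2, 1.3, 0.3 → max 1.3
Small regrets: 1.5, 0.1, 0.8, 0.4, 0.2 → max 1.5
Medium regrets: 0.9, 1.2, 1.1, 0.5, 0.8 → max 1.2
Large regrets: 1.2, 0.0, 1.4, 0.5, 1.1 → max 1.4
Huge regrets: 0.0, 0.6, 0.0, 0.0, 0.0 → max 0.6
Max regrets: 0.2, 0.2, 1.5, 0.0, 0.4 → max 1.5
Smallest max regret = 0.6 → Huge.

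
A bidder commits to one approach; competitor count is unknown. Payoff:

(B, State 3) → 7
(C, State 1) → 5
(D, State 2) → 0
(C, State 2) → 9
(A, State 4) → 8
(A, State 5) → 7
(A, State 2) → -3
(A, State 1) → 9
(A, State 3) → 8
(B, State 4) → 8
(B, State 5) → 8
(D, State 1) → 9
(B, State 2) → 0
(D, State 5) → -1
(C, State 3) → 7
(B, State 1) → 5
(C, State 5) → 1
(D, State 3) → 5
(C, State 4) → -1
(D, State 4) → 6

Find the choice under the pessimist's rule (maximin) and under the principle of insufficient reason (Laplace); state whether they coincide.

maximin → B; laplace → A (disagree)

Row minima: A=-3, B=0, C=-1, D=-1
Best worst-case = 0 → B.
Row averages: A=5.8, B=5.6, C=4.2, D=3.8
Highest average = 5.8 → A.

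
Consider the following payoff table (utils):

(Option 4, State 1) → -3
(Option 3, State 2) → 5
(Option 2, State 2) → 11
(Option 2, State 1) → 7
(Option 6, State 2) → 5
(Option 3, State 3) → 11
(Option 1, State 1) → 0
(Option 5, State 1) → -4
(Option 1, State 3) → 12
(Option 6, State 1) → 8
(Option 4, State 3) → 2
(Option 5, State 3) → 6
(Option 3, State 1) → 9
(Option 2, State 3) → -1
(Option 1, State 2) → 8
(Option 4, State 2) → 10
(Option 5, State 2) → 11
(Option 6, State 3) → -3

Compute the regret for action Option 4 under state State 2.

Best payoff under State 2 is 11.
Regret = 11 − 10 = 1.

1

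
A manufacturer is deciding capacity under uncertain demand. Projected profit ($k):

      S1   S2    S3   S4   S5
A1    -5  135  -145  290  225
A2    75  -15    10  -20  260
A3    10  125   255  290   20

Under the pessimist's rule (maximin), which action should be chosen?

A3

Row minima: A1=-145, A2=-20, A3=10
Best worst-case = 10 → A3.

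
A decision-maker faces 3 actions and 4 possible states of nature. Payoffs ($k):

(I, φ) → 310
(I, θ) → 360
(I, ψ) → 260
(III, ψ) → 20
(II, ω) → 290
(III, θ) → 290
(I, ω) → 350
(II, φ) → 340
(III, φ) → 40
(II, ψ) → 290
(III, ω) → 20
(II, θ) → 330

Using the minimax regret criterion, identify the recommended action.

Column bests: θ=360, φ=340, ψ=290, ω=350.
I regrets: 0, 30, 30, 0 → max 30
II regrets: 30, 0, 0, 60 → max 60
III regrets: 70, 300, 270, 330 → max 330
Smallest max regret = 30 → I.

I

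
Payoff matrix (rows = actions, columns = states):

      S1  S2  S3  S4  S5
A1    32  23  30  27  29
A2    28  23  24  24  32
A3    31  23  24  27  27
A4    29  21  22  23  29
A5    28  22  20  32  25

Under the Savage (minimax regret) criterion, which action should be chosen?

Column bests: S1=32, S2=23, S3=30, S4=32, S5=32.
A1 regrets: 0, 0, 0, 5, 3 → max 5
A2 regrets: 4, 0, 6, 8, 0 → max 8
A3 regrets: 1, 0, 6, 5, 5 → max 6
A4 regrets: 3, 2, 8, 9, 3 → max 9
A5 regrets: 4, 1, 10, 0, 7 → max 10
Smallest max regret = 5 → A1.

A1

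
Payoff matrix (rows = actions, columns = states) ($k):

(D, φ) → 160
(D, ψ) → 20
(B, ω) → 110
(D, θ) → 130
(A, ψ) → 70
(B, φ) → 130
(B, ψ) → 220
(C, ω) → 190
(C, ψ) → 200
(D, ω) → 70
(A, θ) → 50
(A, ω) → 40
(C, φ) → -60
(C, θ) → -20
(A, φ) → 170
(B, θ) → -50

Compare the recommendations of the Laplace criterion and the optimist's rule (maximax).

laplace → B; maximax → B (agree)

Row averages: A=82.5, B=102.5, C=77.5, D=95
Highest average = 102.5 → B.
Row maxima: A=170, B=220, C=200, D=160
Best best-case = 220 → B.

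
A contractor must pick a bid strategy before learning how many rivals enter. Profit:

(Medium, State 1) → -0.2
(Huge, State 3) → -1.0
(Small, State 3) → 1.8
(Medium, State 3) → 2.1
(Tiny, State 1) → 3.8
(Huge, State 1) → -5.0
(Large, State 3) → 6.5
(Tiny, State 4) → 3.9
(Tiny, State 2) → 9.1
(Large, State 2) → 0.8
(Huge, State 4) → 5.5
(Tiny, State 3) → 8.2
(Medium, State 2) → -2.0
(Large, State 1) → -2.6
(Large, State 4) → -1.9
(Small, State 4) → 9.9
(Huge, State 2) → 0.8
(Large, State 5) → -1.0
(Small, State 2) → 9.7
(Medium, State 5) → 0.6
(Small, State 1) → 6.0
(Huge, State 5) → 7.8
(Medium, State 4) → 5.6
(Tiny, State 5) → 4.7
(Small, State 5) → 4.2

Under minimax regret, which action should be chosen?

Tiny

Column bests: State 1=6.0, State 2=9.7, State 3=8.2, State 4=9.9, State 5=7.8.
Tiny regrets: 2.2, 0.6, 0.0, 6.0, 3.1 → max 6.0
Small regrets: 0.0, 0.0, 6.4, 0.0, 3.6 → max 6.4
Medium regrets: 6.2, 11.7, 6.1, 4.3, 7.2 → max 11.7
Large regrets: 8.6, 8.9, 1.7, 11.8, 8.8 → max 11.8
Huge regrets: 11.0, 8.9, 9.2, 4.4, 0.0 → max 11.0
Smallest max regret = 6.0 → Tiny.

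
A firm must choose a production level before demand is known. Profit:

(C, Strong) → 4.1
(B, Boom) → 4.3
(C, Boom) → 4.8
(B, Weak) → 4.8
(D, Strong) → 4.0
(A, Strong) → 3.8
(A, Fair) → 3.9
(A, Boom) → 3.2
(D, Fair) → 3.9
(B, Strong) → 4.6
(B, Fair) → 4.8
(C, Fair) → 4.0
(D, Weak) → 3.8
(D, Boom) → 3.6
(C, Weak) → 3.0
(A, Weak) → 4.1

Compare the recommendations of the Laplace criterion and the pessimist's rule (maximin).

laplace → B; maximin → B (agree)

Row averages: A=3.75, B=4.625, C=3.975, D=3.825
Highest average = 4.625 → B.
Row minima: A=3.2, B=4.3, C=3.0, D=3.6
Best worst-case = 4.3 → B.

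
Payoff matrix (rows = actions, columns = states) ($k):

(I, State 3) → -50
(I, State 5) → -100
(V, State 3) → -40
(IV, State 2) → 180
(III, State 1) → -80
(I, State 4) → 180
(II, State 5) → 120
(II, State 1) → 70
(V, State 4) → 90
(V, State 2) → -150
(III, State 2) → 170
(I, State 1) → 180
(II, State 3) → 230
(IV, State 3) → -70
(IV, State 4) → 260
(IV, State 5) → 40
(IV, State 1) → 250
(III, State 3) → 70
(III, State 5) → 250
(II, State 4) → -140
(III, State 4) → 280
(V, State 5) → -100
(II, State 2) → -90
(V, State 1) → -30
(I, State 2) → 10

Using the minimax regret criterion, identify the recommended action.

IV

Column bests: State 1=250, State 2=180, State 3=230, State 4=280, State 5=250.
I regrets: 70, 170, 280, 100, 350 → max 350
II regrets: 180, 270, 0, 420, 130 → max 420
III regrets: 330, 10, 160, 0, 0 → max 330
IV regrets: 0, 0, 300, 20, 210 → max 300
V regrets: 280, 330, 270, 190, 350 → max 350
Smallest max regret = 300 → IV.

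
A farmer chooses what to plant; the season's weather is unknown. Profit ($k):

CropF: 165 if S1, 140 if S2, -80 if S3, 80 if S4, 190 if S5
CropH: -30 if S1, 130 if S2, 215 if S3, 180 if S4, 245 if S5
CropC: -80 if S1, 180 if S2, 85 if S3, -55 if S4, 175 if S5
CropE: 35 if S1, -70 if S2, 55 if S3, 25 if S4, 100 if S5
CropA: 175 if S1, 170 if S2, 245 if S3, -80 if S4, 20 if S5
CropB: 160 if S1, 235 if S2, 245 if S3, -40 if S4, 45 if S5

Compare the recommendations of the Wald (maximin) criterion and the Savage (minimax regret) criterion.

maximin → CropH; minimax regret → CropH (agree)

Row minima: CropF=-80, CropH=-30, CropC=-80, CropE=-70, CropA=-80, CropB=-40
Best worst-case = -30 → CropH.
Column bests: S1=175, S2=235, S3=245, S4=180, S5=245.
CropF regrets: 10, 95, 325, 100, 55 → max 325
CropH regrets: 205, 105, 30, 0, 0 → max 205
CropC regrets: 255, 55, 160, 235, 70 → max 255
CropE regrets: 140, 305, 190, 155, 145 → max 305
CropA regrets: 0, 65, 0, 260, 225 → max 260
CropB regrets: 15, 0, 0, 220, 200 → max 220
Smallest max regret = 205 → CropH.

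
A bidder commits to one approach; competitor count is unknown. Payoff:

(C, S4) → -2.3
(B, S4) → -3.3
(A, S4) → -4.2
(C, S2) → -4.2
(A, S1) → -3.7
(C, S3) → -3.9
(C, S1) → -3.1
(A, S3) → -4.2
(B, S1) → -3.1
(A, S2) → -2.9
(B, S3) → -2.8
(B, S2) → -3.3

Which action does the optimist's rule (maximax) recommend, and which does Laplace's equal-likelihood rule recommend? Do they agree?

maximax → C; laplace → B (disagree)

Row maxima: A=-2.9, B=-2.8, C=-2.3
Best best-case = -2.3 → C.
Row averages: A=-3.75, B=-3.125, C=-3.375
Highest average = -3.125 → B.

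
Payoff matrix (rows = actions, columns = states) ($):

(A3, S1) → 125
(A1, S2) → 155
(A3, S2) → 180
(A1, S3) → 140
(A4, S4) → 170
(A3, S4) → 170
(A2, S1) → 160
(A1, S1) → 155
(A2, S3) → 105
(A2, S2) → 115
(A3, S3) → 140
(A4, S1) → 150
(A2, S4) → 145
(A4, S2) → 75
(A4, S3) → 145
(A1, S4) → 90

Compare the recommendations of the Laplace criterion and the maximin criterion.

Row averages: A1=135, A2=131.25, A3=153.75, A4=135
Highest average = 153.75 → A3.
Row minima: A1=90, A2=105, A3=125, A4=75
Best worst-case = 125 → A3.

laplace → A3; maximin → A3 (agree)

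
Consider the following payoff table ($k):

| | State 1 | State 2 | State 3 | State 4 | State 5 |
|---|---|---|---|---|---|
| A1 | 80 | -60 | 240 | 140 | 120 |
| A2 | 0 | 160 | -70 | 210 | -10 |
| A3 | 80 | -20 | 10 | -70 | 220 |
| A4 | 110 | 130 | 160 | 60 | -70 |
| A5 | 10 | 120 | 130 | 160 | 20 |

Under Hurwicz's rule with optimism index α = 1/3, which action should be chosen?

A5

A1: 1/3·240 + 2/3·(-60) = 40
A2: 1/3·210 + 2/3·(-70) = 70/3
A3: 1/3·220 + 2/3·(-70) = 80/3
A4: 1/3·160 + 2/3·(-70) = 20/3
A5: 1/3·160 + 2/3·10 = 60
Highest Hurwicz score = 60 → A5.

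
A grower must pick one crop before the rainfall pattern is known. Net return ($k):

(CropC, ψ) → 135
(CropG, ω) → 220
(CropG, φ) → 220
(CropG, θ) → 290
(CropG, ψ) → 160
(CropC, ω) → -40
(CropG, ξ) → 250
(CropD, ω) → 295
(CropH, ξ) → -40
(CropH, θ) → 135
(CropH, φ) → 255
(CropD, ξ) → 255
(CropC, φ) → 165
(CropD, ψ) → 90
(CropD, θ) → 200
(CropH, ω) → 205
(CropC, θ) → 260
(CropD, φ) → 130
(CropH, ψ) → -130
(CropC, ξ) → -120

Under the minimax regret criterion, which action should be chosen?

Column bests: θ=290, φ=255, ψ=160, ω=295, ξ=255.
CropH regrets: 155, 0, 290, 90, 295 → max 295
CropG regrets: 0, 35, 0, 75, 5 → max 75
CropD regrets: 90, 125, 70, 0, 0 → max 125
CropC regrets: 30, 90, 25, 335, 375 → max 375
Smallest max regret = 75 → CropG.

CropG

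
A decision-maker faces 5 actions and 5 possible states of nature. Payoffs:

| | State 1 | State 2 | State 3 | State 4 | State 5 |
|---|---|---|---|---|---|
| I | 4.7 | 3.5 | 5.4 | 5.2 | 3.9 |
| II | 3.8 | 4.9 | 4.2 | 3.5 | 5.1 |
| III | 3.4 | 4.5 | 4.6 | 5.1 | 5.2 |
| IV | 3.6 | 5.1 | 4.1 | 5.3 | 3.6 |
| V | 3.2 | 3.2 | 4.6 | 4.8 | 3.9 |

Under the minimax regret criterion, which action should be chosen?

Column bests: State 1=4.7, State 2=5.1, State 3=5.4, State 4=5.3, State 5=5.2.
I regrets: 0.0, 1.6, 0.0, 0.1, 1.3 → max 1.6
II regrets: 0.9, 0.2, 1.2, 1.8, 0.1 → max 1.8
III regrets: 1.3, 0.6, 0.8, 0.2, 0.0 → max 1.3
IV regrets: 1.1, 0.0, 1.3, 0.0, 1.6 → max 1.6
V regrets: 1.5, 1.9, 0.8, 0.5, 1.3 → max 1.9
Smallest max regret = 1.3 → III.

III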